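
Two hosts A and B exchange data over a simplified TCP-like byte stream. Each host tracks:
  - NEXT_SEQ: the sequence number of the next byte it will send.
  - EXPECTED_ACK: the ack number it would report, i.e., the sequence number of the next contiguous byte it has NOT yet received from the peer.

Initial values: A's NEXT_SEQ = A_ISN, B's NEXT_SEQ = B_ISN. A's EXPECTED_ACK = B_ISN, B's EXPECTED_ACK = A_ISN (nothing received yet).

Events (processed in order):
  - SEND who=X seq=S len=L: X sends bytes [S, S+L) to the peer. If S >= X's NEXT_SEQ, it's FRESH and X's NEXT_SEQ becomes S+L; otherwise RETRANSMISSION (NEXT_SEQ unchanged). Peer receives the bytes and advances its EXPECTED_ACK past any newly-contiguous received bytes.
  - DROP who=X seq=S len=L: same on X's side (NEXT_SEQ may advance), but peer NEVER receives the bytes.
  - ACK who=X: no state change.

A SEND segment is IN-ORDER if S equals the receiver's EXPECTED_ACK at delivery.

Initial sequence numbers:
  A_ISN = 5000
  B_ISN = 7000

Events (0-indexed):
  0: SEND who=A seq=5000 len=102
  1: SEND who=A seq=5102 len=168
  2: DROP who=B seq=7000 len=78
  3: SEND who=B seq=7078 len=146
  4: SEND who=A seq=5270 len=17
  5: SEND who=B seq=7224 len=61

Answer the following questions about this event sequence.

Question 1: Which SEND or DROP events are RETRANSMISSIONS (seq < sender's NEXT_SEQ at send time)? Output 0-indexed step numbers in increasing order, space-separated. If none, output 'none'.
Answer: none

Derivation:
Step 0: SEND seq=5000 -> fresh
Step 1: SEND seq=5102 -> fresh
Step 2: DROP seq=7000 -> fresh
Step 3: SEND seq=7078 -> fresh
Step 4: SEND seq=5270 -> fresh
Step 5: SEND seq=7224 -> fresh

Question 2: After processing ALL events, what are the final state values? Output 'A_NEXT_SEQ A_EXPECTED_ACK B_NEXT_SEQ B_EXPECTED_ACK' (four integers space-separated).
Answer: 5287 7000 7285 5287

Derivation:
After event 0: A_seq=5102 A_ack=7000 B_seq=7000 B_ack=5102
After event 1: A_seq=5270 A_ack=7000 B_seq=7000 B_ack=5270
After event 2: A_seq=5270 A_ack=7000 B_seq=7078 B_ack=5270
After event 3: A_seq=5270 A_ack=7000 B_seq=7224 B_ack=5270
After event 4: A_seq=5287 A_ack=7000 B_seq=7224 B_ack=5287
After event 5: A_seq=5287 A_ack=7000 B_seq=7285 B_ack=5287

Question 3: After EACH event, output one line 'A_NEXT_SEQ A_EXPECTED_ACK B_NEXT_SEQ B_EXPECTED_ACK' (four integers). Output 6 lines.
5102 7000 7000 5102
5270 7000 7000 5270
5270 7000 7078 5270
5270 7000 7224 5270
5287 7000 7224 5287
5287 7000 7285 5287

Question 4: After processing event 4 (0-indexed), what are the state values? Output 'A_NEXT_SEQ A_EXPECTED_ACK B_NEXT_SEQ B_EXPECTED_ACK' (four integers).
After event 0: A_seq=5102 A_ack=7000 B_seq=7000 B_ack=5102
After event 1: A_seq=5270 A_ack=7000 B_seq=7000 B_ack=5270
After event 2: A_seq=5270 A_ack=7000 B_seq=7078 B_ack=5270
After event 3: A_seq=5270 A_ack=7000 B_seq=7224 B_ack=5270
After event 4: A_seq=5287 A_ack=7000 B_seq=7224 B_ack=5287

5287 7000 7224 5287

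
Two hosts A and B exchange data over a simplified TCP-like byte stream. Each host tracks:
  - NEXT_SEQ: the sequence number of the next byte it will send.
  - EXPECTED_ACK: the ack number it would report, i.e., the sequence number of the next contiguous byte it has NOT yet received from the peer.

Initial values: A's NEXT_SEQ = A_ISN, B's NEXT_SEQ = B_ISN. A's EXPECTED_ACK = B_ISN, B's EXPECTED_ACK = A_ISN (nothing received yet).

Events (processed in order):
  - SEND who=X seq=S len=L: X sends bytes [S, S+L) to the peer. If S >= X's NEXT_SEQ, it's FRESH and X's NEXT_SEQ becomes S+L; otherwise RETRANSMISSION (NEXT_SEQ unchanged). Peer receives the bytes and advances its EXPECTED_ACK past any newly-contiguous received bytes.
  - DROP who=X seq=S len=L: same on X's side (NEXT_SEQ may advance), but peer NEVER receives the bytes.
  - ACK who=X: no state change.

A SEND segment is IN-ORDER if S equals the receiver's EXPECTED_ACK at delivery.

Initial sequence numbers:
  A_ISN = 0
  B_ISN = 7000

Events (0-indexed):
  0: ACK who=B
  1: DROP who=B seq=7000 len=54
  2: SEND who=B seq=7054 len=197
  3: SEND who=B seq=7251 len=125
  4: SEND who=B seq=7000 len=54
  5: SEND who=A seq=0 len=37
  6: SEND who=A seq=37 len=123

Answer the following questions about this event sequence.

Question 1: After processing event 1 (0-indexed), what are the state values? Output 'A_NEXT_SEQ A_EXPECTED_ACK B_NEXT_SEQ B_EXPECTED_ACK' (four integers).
After event 0: A_seq=0 A_ack=7000 B_seq=7000 B_ack=0
After event 1: A_seq=0 A_ack=7000 B_seq=7054 B_ack=0

0 7000 7054 0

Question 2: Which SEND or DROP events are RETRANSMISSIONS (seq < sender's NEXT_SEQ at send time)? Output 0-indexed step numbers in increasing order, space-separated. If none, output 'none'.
Step 1: DROP seq=7000 -> fresh
Step 2: SEND seq=7054 -> fresh
Step 3: SEND seq=7251 -> fresh
Step 4: SEND seq=7000 -> retransmit
Step 5: SEND seq=0 -> fresh
Step 6: SEND seq=37 -> fresh

Answer: 4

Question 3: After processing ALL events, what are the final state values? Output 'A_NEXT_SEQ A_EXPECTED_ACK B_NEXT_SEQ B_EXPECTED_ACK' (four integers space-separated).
Answer: 160 7376 7376 160

Derivation:
After event 0: A_seq=0 A_ack=7000 B_seq=7000 B_ack=0
After event 1: A_seq=0 A_ack=7000 B_seq=7054 B_ack=0
After event 2: A_seq=0 A_ack=7000 B_seq=7251 B_ack=0
After event 3: A_seq=0 A_ack=7000 B_seq=7376 B_ack=0
After event 4: A_seq=0 A_ack=7376 B_seq=7376 B_ack=0
After event 5: A_seq=37 A_ack=7376 B_seq=7376 B_ack=37
After event 6: A_seq=160 A_ack=7376 B_seq=7376 B_ack=160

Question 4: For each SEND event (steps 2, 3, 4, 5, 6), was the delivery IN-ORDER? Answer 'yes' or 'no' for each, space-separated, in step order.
Answer: no no yes yes yes

Derivation:
Step 2: SEND seq=7054 -> out-of-order
Step 3: SEND seq=7251 -> out-of-order
Step 4: SEND seq=7000 -> in-order
Step 5: SEND seq=0 -> in-order
Step 6: SEND seq=37 -> in-order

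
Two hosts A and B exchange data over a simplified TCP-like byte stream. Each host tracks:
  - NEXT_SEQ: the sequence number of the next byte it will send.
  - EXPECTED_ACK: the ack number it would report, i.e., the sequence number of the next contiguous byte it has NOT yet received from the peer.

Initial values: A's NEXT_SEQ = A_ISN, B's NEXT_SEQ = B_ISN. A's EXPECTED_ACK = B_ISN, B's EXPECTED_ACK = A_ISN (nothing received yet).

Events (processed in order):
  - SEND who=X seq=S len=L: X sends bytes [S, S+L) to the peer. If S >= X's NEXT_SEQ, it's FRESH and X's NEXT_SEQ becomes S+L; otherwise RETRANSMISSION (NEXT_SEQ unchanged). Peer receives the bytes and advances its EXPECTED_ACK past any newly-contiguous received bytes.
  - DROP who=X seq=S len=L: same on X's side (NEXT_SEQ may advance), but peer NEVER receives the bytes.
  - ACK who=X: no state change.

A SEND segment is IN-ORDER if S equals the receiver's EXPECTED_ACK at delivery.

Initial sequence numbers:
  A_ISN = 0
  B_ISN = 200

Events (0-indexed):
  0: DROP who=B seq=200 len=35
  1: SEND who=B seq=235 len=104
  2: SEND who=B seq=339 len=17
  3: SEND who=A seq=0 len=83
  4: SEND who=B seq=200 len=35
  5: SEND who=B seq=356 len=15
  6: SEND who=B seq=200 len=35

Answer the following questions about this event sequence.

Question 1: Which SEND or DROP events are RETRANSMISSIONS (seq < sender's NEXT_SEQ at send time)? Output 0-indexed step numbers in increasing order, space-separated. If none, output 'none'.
Step 0: DROP seq=200 -> fresh
Step 1: SEND seq=235 -> fresh
Step 2: SEND seq=339 -> fresh
Step 3: SEND seq=0 -> fresh
Step 4: SEND seq=200 -> retransmit
Step 5: SEND seq=356 -> fresh
Step 6: SEND seq=200 -> retransmit

Answer: 4 6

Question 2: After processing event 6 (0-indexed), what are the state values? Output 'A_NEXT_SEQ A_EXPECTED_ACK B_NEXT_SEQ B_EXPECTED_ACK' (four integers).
After event 0: A_seq=0 A_ack=200 B_seq=235 B_ack=0
After event 1: A_seq=0 A_ack=200 B_seq=339 B_ack=0
After event 2: A_seq=0 A_ack=200 B_seq=356 B_ack=0
After event 3: A_seq=83 A_ack=200 B_seq=356 B_ack=83
After event 4: A_seq=83 A_ack=356 B_seq=356 B_ack=83
After event 5: A_seq=83 A_ack=371 B_seq=371 B_ack=83
After event 6: A_seq=83 A_ack=371 B_seq=371 B_ack=83

83 371 371 83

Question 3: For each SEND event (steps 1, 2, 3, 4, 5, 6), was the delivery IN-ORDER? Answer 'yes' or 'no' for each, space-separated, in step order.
Step 1: SEND seq=235 -> out-of-order
Step 2: SEND seq=339 -> out-of-order
Step 3: SEND seq=0 -> in-order
Step 4: SEND seq=200 -> in-order
Step 5: SEND seq=356 -> in-order
Step 6: SEND seq=200 -> out-of-order

Answer: no no yes yes yes no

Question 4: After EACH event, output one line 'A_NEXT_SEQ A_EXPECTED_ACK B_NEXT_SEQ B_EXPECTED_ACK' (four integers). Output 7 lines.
0 200 235 0
0 200 339 0
0 200 356 0
83 200 356 83
83 356 356 83
83 371 371 83
83 371 371 83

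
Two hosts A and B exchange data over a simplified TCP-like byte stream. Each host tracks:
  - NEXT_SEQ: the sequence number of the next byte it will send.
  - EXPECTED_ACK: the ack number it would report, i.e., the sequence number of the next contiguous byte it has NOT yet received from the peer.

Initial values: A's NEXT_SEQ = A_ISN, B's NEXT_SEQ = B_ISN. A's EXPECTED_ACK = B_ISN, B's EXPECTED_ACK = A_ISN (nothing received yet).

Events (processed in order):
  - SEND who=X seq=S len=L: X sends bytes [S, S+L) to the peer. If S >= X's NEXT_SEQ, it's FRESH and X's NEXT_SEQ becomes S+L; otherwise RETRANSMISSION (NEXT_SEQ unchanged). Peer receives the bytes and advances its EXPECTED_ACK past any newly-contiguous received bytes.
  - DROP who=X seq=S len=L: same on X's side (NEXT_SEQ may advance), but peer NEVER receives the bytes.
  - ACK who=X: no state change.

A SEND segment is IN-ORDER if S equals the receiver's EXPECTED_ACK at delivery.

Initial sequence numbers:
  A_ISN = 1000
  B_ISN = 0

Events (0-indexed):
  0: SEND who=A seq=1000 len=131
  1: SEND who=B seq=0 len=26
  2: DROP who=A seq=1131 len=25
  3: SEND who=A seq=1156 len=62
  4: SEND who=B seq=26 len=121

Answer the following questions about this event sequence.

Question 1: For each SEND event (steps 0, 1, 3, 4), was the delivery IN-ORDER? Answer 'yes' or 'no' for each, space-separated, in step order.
Step 0: SEND seq=1000 -> in-order
Step 1: SEND seq=0 -> in-order
Step 3: SEND seq=1156 -> out-of-order
Step 4: SEND seq=26 -> in-order

Answer: yes yes no yes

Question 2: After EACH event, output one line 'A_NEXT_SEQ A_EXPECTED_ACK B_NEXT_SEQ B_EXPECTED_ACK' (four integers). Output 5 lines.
1131 0 0 1131
1131 26 26 1131
1156 26 26 1131
1218 26 26 1131
1218 147 147 1131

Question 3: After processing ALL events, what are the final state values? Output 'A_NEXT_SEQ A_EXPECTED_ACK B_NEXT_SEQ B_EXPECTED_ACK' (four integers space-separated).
Answer: 1218 147 147 1131

Derivation:
After event 0: A_seq=1131 A_ack=0 B_seq=0 B_ack=1131
After event 1: A_seq=1131 A_ack=26 B_seq=26 B_ack=1131
After event 2: A_seq=1156 A_ack=26 B_seq=26 B_ack=1131
After event 3: A_seq=1218 A_ack=26 B_seq=26 B_ack=1131
After event 4: A_seq=1218 A_ack=147 B_seq=147 B_ack=1131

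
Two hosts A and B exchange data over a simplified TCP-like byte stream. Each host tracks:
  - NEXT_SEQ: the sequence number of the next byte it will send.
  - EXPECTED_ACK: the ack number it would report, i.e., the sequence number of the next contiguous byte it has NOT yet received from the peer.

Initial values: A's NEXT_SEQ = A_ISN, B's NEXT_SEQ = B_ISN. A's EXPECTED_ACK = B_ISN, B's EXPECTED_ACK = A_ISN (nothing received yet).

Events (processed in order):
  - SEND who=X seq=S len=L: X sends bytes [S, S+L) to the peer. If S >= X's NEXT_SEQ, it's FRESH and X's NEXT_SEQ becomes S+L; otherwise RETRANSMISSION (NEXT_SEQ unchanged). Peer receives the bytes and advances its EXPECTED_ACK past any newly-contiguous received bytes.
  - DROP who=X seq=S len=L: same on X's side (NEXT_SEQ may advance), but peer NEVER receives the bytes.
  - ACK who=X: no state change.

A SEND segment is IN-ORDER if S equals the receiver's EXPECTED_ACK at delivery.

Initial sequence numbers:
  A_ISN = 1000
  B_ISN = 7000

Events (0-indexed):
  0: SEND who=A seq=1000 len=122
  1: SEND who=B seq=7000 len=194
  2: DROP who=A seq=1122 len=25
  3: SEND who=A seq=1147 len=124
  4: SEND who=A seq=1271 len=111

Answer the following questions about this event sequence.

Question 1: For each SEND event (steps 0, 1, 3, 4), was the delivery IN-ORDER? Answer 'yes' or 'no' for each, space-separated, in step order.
Step 0: SEND seq=1000 -> in-order
Step 1: SEND seq=7000 -> in-order
Step 3: SEND seq=1147 -> out-of-order
Step 4: SEND seq=1271 -> out-of-order

Answer: yes yes no no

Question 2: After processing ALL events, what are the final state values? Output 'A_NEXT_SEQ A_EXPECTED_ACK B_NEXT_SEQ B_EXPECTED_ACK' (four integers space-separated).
After event 0: A_seq=1122 A_ack=7000 B_seq=7000 B_ack=1122
After event 1: A_seq=1122 A_ack=7194 B_seq=7194 B_ack=1122
After event 2: A_seq=1147 A_ack=7194 B_seq=7194 B_ack=1122
After event 3: A_seq=1271 A_ack=7194 B_seq=7194 B_ack=1122
After event 4: A_seq=1382 A_ack=7194 B_seq=7194 B_ack=1122

Answer: 1382 7194 7194 1122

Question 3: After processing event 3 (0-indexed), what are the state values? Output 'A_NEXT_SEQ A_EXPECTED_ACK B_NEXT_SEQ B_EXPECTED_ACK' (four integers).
After event 0: A_seq=1122 A_ack=7000 B_seq=7000 B_ack=1122
After event 1: A_seq=1122 A_ack=7194 B_seq=7194 B_ack=1122
After event 2: A_seq=1147 A_ack=7194 B_seq=7194 B_ack=1122
After event 3: A_seq=1271 A_ack=7194 B_seq=7194 B_ack=1122

1271 7194 7194 1122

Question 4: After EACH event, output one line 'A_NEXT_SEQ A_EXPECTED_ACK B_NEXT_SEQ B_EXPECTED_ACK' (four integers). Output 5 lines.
1122 7000 7000 1122
1122 7194 7194 1122
1147 7194 7194 1122
1271 7194 7194 1122
1382 7194 7194 1122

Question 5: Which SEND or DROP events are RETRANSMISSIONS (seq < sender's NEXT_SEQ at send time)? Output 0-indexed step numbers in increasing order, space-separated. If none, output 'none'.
Step 0: SEND seq=1000 -> fresh
Step 1: SEND seq=7000 -> fresh
Step 2: DROP seq=1122 -> fresh
Step 3: SEND seq=1147 -> fresh
Step 4: SEND seq=1271 -> fresh

Answer: none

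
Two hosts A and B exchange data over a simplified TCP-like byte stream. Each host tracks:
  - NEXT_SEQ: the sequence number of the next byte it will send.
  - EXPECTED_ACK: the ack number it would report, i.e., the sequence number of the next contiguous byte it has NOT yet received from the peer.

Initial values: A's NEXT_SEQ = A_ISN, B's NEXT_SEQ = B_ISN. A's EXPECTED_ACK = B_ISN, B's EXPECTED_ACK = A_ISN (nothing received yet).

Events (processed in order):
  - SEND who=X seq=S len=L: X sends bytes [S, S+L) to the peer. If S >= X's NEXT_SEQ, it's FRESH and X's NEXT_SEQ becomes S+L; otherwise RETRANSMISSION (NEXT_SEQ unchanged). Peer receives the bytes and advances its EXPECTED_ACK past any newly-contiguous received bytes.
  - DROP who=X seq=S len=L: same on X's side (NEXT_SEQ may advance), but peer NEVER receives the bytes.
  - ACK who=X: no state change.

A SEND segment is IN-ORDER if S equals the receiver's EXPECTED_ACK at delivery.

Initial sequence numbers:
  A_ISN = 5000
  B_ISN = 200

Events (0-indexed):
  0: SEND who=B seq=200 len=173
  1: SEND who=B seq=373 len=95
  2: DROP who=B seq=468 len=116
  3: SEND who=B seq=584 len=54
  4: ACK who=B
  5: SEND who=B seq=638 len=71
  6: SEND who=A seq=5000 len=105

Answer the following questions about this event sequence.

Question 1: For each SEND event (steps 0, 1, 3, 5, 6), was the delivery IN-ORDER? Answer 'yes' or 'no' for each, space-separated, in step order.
Answer: yes yes no no yes

Derivation:
Step 0: SEND seq=200 -> in-order
Step 1: SEND seq=373 -> in-order
Step 3: SEND seq=584 -> out-of-order
Step 5: SEND seq=638 -> out-of-order
Step 6: SEND seq=5000 -> in-order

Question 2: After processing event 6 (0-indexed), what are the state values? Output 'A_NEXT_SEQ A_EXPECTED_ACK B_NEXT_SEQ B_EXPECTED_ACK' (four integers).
After event 0: A_seq=5000 A_ack=373 B_seq=373 B_ack=5000
After event 1: A_seq=5000 A_ack=468 B_seq=468 B_ack=5000
After event 2: A_seq=5000 A_ack=468 B_seq=584 B_ack=5000
After event 3: A_seq=5000 A_ack=468 B_seq=638 B_ack=5000
After event 4: A_seq=5000 A_ack=468 B_seq=638 B_ack=5000
After event 5: A_seq=5000 A_ack=468 B_seq=709 B_ack=5000
After event 6: A_seq=5105 A_ack=468 B_seq=709 B_ack=5105

5105 468 709 5105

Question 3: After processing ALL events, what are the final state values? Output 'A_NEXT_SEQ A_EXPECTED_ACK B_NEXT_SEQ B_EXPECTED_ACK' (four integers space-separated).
Answer: 5105 468 709 5105

Derivation:
After event 0: A_seq=5000 A_ack=373 B_seq=373 B_ack=5000
After event 1: A_seq=5000 A_ack=468 B_seq=468 B_ack=5000
After event 2: A_seq=5000 A_ack=468 B_seq=584 B_ack=5000
After event 3: A_seq=5000 A_ack=468 B_seq=638 B_ack=5000
After event 4: A_seq=5000 A_ack=468 B_seq=638 B_ack=5000
After event 5: A_seq=5000 A_ack=468 B_seq=709 B_ack=5000
After event 6: A_seq=5105 A_ack=468 B_seq=709 B_ack=5105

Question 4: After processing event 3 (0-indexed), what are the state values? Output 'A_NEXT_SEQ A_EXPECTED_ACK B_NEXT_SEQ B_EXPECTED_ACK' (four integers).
After event 0: A_seq=5000 A_ack=373 B_seq=373 B_ack=5000
After event 1: A_seq=5000 A_ack=468 B_seq=468 B_ack=5000
After event 2: A_seq=5000 A_ack=468 B_seq=584 B_ack=5000
After event 3: A_seq=5000 A_ack=468 B_seq=638 B_ack=5000

5000 468 638 5000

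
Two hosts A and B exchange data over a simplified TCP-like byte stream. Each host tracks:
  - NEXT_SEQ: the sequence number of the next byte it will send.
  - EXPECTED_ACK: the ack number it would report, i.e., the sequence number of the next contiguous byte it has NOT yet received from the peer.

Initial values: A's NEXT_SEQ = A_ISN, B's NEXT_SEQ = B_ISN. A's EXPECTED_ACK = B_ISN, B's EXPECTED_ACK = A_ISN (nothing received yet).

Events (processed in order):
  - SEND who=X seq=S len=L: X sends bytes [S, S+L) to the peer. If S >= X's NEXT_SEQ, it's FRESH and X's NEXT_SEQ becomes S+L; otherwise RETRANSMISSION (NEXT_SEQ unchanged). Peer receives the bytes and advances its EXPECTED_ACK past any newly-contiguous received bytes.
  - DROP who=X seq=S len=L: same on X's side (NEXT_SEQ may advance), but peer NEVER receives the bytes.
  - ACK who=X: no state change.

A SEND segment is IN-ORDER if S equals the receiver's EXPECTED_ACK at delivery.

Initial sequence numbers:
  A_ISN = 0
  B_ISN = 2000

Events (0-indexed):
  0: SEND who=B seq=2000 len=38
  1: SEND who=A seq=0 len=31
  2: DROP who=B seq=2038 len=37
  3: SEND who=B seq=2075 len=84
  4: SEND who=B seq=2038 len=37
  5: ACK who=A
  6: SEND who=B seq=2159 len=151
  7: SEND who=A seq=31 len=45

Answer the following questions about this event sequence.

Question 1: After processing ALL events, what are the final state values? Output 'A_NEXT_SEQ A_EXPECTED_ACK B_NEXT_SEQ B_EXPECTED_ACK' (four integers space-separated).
After event 0: A_seq=0 A_ack=2038 B_seq=2038 B_ack=0
After event 1: A_seq=31 A_ack=2038 B_seq=2038 B_ack=31
After event 2: A_seq=31 A_ack=2038 B_seq=2075 B_ack=31
After event 3: A_seq=31 A_ack=2038 B_seq=2159 B_ack=31
After event 4: A_seq=31 A_ack=2159 B_seq=2159 B_ack=31
After event 5: A_seq=31 A_ack=2159 B_seq=2159 B_ack=31
After event 6: A_seq=31 A_ack=2310 B_seq=2310 B_ack=31
After event 7: A_seq=76 A_ack=2310 B_seq=2310 B_ack=76

Answer: 76 2310 2310 76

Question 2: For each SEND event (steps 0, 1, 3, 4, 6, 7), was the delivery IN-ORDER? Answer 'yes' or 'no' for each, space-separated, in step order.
Answer: yes yes no yes yes yes

Derivation:
Step 0: SEND seq=2000 -> in-order
Step 1: SEND seq=0 -> in-order
Step 3: SEND seq=2075 -> out-of-order
Step 4: SEND seq=2038 -> in-order
Step 6: SEND seq=2159 -> in-order
Step 7: SEND seq=31 -> in-order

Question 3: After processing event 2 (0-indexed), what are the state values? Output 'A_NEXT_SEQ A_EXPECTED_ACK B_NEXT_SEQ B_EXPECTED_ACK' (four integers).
After event 0: A_seq=0 A_ack=2038 B_seq=2038 B_ack=0
After event 1: A_seq=31 A_ack=2038 B_seq=2038 B_ack=31
After event 2: A_seq=31 A_ack=2038 B_seq=2075 B_ack=31

31 2038 2075 31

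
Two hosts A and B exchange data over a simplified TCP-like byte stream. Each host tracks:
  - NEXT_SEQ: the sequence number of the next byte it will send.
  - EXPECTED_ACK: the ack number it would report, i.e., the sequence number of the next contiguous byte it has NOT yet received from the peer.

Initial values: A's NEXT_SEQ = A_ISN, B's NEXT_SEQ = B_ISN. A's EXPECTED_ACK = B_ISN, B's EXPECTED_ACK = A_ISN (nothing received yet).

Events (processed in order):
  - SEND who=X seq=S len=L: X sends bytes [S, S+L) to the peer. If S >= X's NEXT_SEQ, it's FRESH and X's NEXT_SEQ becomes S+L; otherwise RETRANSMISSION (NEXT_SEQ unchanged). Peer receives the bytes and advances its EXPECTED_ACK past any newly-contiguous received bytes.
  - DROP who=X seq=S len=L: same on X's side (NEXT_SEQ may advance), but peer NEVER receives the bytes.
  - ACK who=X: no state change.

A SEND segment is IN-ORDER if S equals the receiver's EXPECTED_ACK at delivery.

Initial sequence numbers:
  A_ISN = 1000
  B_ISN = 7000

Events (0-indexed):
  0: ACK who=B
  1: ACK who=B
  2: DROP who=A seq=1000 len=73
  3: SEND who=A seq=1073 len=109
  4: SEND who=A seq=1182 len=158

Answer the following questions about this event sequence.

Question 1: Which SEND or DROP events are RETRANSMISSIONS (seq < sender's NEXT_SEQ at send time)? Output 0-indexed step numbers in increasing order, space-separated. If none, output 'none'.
Step 2: DROP seq=1000 -> fresh
Step 3: SEND seq=1073 -> fresh
Step 4: SEND seq=1182 -> fresh

Answer: none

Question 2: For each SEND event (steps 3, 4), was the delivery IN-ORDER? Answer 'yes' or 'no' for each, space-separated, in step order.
Step 3: SEND seq=1073 -> out-of-order
Step 4: SEND seq=1182 -> out-of-order

Answer: no no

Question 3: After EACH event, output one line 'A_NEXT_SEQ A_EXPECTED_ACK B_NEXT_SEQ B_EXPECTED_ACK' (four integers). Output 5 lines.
1000 7000 7000 1000
1000 7000 7000 1000
1073 7000 7000 1000
1182 7000 7000 1000
1340 7000 7000 1000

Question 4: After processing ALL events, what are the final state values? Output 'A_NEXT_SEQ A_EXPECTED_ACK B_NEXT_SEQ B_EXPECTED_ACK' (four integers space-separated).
After event 0: A_seq=1000 A_ack=7000 B_seq=7000 B_ack=1000
After event 1: A_seq=1000 A_ack=7000 B_seq=7000 B_ack=1000
After event 2: A_seq=1073 A_ack=7000 B_seq=7000 B_ack=1000
After event 3: A_seq=1182 A_ack=7000 B_seq=7000 B_ack=1000
After event 4: A_seq=1340 A_ack=7000 B_seq=7000 B_ack=1000

Answer: 1340 7000 7000 1000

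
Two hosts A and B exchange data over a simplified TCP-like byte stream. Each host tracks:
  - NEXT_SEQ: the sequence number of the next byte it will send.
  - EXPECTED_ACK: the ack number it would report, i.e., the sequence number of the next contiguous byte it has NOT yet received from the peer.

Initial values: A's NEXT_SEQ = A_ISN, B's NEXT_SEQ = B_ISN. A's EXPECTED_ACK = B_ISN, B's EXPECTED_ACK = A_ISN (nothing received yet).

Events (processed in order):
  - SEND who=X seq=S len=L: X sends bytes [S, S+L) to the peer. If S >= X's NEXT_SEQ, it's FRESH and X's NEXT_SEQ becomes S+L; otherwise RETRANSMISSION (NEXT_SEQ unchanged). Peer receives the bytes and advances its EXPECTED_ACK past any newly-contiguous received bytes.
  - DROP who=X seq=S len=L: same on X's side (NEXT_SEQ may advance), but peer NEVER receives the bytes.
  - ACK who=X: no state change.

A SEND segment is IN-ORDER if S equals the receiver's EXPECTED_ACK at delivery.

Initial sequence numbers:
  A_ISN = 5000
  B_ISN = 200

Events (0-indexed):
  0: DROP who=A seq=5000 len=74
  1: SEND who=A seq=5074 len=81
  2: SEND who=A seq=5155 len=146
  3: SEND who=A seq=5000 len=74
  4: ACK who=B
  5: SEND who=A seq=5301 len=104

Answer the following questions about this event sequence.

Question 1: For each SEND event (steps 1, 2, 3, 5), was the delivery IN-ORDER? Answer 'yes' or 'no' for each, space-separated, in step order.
Answer: no no yes yes

Derivation:
Step 1: SEND seq=5074 -> out-of-order
Step 2: SEND seq=5155 -> out-of-order
Step 3: SEND seq=5000 -> in-order
Step 5: SEND seq=5301 -> in-order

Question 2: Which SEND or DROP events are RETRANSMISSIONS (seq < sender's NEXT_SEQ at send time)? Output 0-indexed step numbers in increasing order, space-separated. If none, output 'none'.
Answer: 3

Derivation:
Step 0: DROP seq=5000 -> fresh
Step 1: SEND seq=5074 -> fresh
Step 2: SEND seq=5155 -> fresh
Step 3: SEND seq=5000 -> retransmit
Step 5: SEND seq=5301 -> fresh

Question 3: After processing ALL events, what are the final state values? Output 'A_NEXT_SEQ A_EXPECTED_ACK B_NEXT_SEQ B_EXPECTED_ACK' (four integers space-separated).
Answer: 5405 200 200 5405

Derivation:
After event 0: A_seq=5074 A_ack=200 B_seq=200 B_ack=5000
After event 1: A_seq=5155 A_ack=200 B_seq=200 B_ack=5000
After event 2: A_seq=5301 A_ack=200 B_seq=200 B_ack=5000
After event 3: A_seq=5301 A_ack=200 B_seq=200 B_ack=5301
After event 4: A_seq=5301 A_ack=200 B_seq=200 B_ack=5301
After event 5: A_seq=5405 A_ack=200 B_seq=200 B_ack=5405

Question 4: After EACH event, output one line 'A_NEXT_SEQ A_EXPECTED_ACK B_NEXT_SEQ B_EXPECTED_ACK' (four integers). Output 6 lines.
5074 200 200 5000
5155 200 200 5000
5301 200 200 5000
5301 200 200 5301
5301 200 200 5301
5405 200 200 5405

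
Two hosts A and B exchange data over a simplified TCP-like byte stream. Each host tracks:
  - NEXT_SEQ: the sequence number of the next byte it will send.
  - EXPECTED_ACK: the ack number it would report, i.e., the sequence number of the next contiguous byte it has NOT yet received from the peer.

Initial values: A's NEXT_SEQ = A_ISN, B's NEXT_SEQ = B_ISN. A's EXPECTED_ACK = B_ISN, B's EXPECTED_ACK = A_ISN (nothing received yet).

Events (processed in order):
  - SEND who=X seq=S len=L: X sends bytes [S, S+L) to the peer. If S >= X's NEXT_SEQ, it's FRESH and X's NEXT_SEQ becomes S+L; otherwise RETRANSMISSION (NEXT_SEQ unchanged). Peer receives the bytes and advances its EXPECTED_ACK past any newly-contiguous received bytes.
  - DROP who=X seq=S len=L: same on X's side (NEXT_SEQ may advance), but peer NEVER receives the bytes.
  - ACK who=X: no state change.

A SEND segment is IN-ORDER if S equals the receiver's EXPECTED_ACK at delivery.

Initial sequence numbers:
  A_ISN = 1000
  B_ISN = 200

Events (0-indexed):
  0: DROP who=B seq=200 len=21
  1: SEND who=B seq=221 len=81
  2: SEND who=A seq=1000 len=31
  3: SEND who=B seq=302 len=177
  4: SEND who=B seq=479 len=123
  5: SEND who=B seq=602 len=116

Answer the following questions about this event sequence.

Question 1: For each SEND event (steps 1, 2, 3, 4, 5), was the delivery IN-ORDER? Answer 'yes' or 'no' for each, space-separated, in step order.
Answer: no yes no no no

Derivation:
Step 1: SEND seq=221 -> out-of-order
Step 2: SEND seq=1000 -> in-order
Step 3: SEND seq=302 -> out-of-order
Step 4: SEND seq=479 -> out-of-order
Step 5: SEND seq=602 -> out-of-order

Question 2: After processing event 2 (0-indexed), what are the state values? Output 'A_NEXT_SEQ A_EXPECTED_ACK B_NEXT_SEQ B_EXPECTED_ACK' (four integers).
After event 0: A_seq=1000 A_ack=200 B_seq=221 B_ack=1000
After event 1: A_seq=1000 A_ack=200 B_seq=302 B_ack=1000
After event 2: A_seq=1031 A_ack=200 B_seq=302 B_ack=1031

1031 200 302 1031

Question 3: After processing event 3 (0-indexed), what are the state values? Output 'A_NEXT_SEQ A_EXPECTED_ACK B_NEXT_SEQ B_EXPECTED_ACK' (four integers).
After event 0: A_seq=1000 A_ack=200 B_seq=221 B_ack=1000
After event 1: A_seq=1000 A_ack=200 B_seq=302 B_ack=1000
After event 2: A_seq=1031 A_ack=200 B_seq=302 B_ack=1031
After event 3: A_seq=1031 A_ack=200 B_seq=479 B_ack=1031

1031 200 479 1031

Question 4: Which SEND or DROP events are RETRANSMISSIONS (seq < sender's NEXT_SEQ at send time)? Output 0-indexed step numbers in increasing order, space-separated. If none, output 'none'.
Answer: none

Derivation:
Step 0: DROP seq=200 -> fresh
Step 1: SEND seq=221 -> fresh
Step 2: SEND seq=1000 -> fresh
Step 3: SEND seq=302 -> fresh
Step 4: SEND seq=479 -> fresh
Step 5: SEND seq=602 -> fresh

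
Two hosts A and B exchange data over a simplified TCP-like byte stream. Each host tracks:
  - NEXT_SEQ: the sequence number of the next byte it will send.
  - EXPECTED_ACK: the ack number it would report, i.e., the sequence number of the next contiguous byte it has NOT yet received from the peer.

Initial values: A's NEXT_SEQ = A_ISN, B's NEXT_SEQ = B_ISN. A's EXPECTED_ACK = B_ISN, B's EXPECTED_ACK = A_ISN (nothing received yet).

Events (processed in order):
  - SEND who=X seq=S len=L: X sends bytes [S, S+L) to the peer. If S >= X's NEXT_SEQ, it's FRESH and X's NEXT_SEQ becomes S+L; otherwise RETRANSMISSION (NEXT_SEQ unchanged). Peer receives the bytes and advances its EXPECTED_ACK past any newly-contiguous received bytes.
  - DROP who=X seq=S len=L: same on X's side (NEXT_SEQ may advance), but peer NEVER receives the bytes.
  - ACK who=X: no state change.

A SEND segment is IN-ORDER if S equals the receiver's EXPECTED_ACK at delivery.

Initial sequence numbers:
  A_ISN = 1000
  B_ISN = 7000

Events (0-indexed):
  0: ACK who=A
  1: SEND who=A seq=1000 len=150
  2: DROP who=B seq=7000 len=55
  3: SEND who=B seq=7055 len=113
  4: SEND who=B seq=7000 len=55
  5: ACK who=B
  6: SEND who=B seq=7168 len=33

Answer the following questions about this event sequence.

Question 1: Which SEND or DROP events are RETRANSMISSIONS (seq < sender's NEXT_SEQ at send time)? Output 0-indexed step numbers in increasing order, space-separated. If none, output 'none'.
Step 1: SEND seq=1000 -> fresh
Step 2: DROP seq=7000 -> fresh
Step 3: SEND seq=7055 -> fresh
Step 4: SEND seq=7000 -> retransmit
Step 6: SEND seq=7168 -> fresh

Answer: 4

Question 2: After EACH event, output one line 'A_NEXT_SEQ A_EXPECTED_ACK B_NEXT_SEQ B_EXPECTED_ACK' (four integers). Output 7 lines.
1000 7000 7000 1000
1150 7000 7000 1150
1150 7000 7055 1150
1150 7000 7168 1150
1150 7168 7168 1150
1150 7168 7168 1150
1150 7201 7201 1150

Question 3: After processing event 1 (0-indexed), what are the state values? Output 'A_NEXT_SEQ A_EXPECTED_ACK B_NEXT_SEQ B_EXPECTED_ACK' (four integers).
After event 0: A_seq=1000 A_ack=7000 B_seq=7000 B_ack=1000
After event 1: A_seq=1150 A_ack=7000 B_seq=7000 B_ack=1150

1150 7000 7000 1150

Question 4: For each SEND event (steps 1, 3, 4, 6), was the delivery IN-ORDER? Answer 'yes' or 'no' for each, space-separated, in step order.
Step 1: SEND seq=1000 -> in-order
Step 3: SEND seq=7055 -> out-of-order
Step 4: SEND seq=7000 -> in-order
Step 6: SEND seq=7168 -> in-order

Answer: yes no yes yes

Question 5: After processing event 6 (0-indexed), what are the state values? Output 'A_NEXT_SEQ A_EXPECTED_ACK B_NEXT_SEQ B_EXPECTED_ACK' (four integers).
After event 0: A_seq=1000 A_ack=7000 B_seq=7000 B_ack=1000
After event 1: A_seq=1150 A_ack=7000 B_seq=7000 B_ack=1150
After event 2: A_seq=1150 A_ack=7000 B_seq=7055 B_ack=1150
After event 3: A_seq=1150 A_ack=7000 B_seq=7168 B_ack=1150
After event 4: A_seq=1150 A_ack=7168 B_seq=7168 B_ack=1150
After event 5: A_seq=1150 A_ack=7168 B_seq=7168 B_ack=1150
After event 6: A_seq=1150 A_ack=7201 B_seq=7201 B_ack=1150

1150 7201 7201 1150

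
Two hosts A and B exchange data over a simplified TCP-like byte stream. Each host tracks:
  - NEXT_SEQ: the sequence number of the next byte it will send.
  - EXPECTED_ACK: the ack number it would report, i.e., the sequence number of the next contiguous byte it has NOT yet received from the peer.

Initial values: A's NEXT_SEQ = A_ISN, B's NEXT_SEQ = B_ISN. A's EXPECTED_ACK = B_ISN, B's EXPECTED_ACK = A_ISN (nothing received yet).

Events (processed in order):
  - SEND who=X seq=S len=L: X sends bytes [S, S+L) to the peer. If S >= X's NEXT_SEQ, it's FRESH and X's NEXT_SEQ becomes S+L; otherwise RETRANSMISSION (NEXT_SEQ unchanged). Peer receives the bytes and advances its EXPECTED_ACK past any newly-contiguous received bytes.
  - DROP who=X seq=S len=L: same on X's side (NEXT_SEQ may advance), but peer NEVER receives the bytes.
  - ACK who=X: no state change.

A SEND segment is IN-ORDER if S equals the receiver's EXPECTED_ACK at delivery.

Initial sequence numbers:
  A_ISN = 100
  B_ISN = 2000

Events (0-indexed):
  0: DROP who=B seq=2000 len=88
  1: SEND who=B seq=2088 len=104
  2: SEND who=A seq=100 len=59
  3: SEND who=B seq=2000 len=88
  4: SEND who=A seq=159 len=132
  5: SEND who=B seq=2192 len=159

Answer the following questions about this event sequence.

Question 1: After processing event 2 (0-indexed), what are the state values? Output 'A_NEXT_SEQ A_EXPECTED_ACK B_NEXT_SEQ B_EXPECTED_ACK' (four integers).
After event 0: A_seq=100 A_ack=2000 B_seq=2088 B_ack=100
After event 1: A_seq=100 A_ack=2000 B_seq=2192 B_ack=100
After event 2: A_seq=159 A_ack=2000 B_seq=2192 B_ack=159

159 2000 2192 159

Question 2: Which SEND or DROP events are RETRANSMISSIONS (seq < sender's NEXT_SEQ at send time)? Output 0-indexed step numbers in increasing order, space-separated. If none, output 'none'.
Step 0: DROP seq=2000 -> fresh
Step 1: SEND seq=2088 -> fresh
Step 2: SEND seq=100 -> fresh
Step 3: SEND seq=2000 -> retransmit
Step 4: SEND seq=159 -> fresh
Step 5: SEND seq=2192 -> fresh

Answer: 3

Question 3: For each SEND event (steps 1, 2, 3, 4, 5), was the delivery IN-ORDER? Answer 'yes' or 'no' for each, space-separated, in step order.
Step 1: SEND seq=2088 -> out-of-order
Step 2: SEND seq=100 -> in-order
Step 3: SEND seq=2000 -> in-order
Step 4: SEND seq=159 -> in-order
Step 5: SEND seq=2192 -> in-order

Answer: no yes yes yes yes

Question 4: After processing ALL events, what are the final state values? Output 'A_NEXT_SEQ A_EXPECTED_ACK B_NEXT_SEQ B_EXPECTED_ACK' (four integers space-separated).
Answer: 291 2351 2351 291

Derivation:
After event 0: A_seq=100 A_ack=2000 B_seq=2088 B_ack=100
After event 1: A_seq=100 A_ack=2000 B_seq=2192 B_ack=100
After event 2: A_seq=159 A_ack=2000 B_seq=2192 B_ack=159
After event 3: A_seq=159 A_ack=2192 B_seq=2192 B_ack=159
After event 4: A_seq=291 A_ack=2192 B_seq=2192 B_ack=291
After event 5: A_seq=291 A_ack=2351 B_seq=2351 B_ack=291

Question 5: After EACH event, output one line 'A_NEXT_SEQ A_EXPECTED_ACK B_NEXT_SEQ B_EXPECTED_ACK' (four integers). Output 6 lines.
100 2000 2088 100
100 2000 2192 100
159 2000 2192 159
159 2192 2192 159
291 2192 2192 291
291 2351 2351 291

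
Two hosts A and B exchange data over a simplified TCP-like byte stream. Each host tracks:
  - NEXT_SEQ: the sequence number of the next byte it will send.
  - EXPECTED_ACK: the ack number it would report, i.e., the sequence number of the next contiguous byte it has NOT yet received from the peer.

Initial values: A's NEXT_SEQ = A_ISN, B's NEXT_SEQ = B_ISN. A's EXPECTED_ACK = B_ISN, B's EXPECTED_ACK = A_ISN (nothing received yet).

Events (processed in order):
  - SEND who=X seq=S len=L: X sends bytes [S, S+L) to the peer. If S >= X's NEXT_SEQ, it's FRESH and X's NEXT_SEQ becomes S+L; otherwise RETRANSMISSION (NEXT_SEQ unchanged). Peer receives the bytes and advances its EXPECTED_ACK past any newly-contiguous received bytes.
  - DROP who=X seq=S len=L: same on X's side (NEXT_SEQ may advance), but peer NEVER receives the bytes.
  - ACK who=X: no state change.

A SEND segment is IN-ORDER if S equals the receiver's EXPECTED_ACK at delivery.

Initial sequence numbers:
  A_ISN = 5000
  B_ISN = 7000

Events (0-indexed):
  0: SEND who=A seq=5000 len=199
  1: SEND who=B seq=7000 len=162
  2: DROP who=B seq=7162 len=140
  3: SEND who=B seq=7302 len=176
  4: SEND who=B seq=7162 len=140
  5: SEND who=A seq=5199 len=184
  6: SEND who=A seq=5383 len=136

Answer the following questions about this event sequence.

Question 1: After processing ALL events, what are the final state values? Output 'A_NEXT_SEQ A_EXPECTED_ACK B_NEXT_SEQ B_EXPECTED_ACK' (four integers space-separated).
Answer: 5519 7478 7478 5519

Derivation:
After event 0: A_seq=5199 A_ack=7000 B_seq=7000 B_ack=5199
After event 1: A_seq=5199 A_ack=7162 B_seq=7162 B_ack=5199
After event 2: A_seq=5199 A_ack=7162 B_seq=7302 B_ack=5199
After event 3: A_seq=5199 A_ack=7162 B_seq=7478 B_ack=5199
After event 4: A_seq=5199 A_ack=7478 B_seq=7478 B_ack=5199
After event 5: A_seq=5383 A_ack=7478 B_seq=7478 B_ack=5383
After event 6: A_seq=5519 A_ack=7478 B_seq=7478 B_ack=5519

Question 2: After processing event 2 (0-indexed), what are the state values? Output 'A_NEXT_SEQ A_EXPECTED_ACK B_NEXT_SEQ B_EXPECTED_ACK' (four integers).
After event 0: A_seq=5199 A_ack=7000 B_seq=7000 B_ack=5199
After event 1: A_seq=5199 A_ack=7162 B_seq=7162 B_ack=5199
After event 2: A_seq=5199 A_ack=7162 B_seq=7302 B_ack=5199

5199 7162 7302 5199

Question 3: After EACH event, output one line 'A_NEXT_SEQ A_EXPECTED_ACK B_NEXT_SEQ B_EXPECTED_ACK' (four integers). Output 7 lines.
5199 7000 7000 5199
5199 7162 7162 5199
5199 7162 7302 5199
5199 7162 7478 5199
5199 7478 7478 5199
5383 7478 7478 5383
5519 7478 7478 5519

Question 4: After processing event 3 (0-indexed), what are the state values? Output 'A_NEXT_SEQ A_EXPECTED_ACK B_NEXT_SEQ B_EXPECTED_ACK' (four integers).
After event 0: A_seq=5199 A_ack=7000 B_seq=7000 B_ack=5199
After event 1: A_seq=5199 A_ack=7162 B_seq=7162 B_ack=5199
After event 2: A_seq=5199 A_ack=7162 B_seq=7302 B_ack=5199
After event 3: A_seq=5199 A_ack=7162 B_seq=7478 B_ack=5199

5199 7162 7478 5199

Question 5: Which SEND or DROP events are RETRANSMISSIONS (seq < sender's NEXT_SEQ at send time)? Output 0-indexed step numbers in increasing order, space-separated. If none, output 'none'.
Step 0: SEND seq=5000 -> fresh
Step 1: SEND seq=7000 -> fresh
Step 2: DROP seq=7162 -> fresh
Step 3: SEND seq=7302 -> fresh
Step 4: SEND seq=7162 -> retransmit
Step 5: SEND seq=5199 -> fresh
Step 6: SEND seq=5383 -> fresh

Answer: 4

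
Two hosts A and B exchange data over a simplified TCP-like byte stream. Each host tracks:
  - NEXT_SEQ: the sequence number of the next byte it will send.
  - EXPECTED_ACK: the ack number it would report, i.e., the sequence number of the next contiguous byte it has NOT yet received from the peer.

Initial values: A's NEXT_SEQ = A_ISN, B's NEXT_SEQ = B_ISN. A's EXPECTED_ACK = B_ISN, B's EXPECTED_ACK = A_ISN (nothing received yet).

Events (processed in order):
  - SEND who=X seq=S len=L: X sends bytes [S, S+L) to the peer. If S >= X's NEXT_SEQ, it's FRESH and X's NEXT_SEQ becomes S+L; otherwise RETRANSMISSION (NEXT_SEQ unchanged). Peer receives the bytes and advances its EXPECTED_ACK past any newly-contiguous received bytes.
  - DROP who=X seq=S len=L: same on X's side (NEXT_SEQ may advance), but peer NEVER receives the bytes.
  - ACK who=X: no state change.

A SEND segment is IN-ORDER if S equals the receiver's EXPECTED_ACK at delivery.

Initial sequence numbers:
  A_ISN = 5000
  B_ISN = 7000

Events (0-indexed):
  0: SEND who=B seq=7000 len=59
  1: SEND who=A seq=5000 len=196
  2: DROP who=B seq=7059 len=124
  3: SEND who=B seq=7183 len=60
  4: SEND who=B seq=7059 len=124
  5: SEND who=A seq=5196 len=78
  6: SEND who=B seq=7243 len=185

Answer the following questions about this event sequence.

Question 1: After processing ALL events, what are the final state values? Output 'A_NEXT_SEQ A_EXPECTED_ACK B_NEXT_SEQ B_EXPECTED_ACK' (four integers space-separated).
After event 0: A_seq=5000 A_ack=7059 B_seq=7059 B_ack=5000
After event 1: A_seq=5196 A_ack=7059 B_seq=7059 B_ack=5196
After event 2: A_seq=5196 A_ack=7059 B_seq=7183 B_ack=5196
After event 3: A_seq=5196 A_ack=7059 B_seq=7243 B_ack=5196
After event 4: A_seq=5196 A_ack=7243 B_seq=7243 B_ack=5196
After event 5: A_seq=5274 A_ack=7243 B_seq=7243 B_ack=5274
After event 6: A_seq=5274 A_ack=7428 B_seq=7428 B_ack=5274

Answer: 5274 7428 7428 5274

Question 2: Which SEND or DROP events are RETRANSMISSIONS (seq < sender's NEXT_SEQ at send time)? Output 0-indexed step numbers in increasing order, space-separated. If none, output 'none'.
Step 0: SEND seq=7000 -> fresh
Step 1: SEND seq=5000 -> fresh
Step 2: DROP seq=7059 -> fresh
Step 3: SEND seq=7183 -> fresh
Step 4: SEND seq=7059 -> retransmit
Step 5: SEND seq=5196 -> fresh
Step 6: SEND seq=7243 -> fresh

Answer: 4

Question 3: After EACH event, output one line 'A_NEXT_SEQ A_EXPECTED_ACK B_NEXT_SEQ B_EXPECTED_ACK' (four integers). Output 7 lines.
5000 7059 7059 5000
5196 7059 7059 5196
5196 7059 7183 5196
5196 7059 7243 5196
5196 7243 7243 5196
5274 7243 7243 5274
5274 7428 7428 5274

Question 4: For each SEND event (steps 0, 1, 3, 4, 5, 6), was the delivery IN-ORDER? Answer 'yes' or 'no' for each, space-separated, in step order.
Answer: yes yes no yes yes yes

Derivation:
Step 0: SEND seq=7000 -> in-order
Step 1: SEND seq=5000 -> in-order
Step 3: SEND seq=7183 -> out-of-order
Step 4: SEND seq=7059 -> in-order
Step 5: SEND seq=5196 -> in-order
Step 6: SEND seq=7243 -> in-order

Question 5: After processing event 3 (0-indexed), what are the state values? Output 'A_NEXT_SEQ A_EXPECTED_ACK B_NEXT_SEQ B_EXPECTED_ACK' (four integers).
After event 0: A_seq=5000 A_ack=7059 B_seq=7059 B_ack=5000
After event 1: A_seq=5196 A_ack=7059 B_seq=7059 B_ack=5196
After event 2: A_seq=5196 A_ack=7059 B_seq=7183 B_ack=5196
After event 3: A_seq=5196 A_ack=7059 B_seq=7243 B_ack=5196

5196 7059 7243 5196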